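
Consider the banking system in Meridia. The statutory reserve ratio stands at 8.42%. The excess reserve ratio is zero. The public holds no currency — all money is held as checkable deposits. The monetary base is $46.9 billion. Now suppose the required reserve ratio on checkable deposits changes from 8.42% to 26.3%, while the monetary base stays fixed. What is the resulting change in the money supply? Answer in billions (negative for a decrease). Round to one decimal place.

-378.7 billion

Initially m₁ = 1 / (0.0842) ≈ 11.8765, so M₁ = 11.8765 × 46.9 ≈ 557.0078 billion.
After the change m₂ = 1 / (0.263) ≈ 3.8023, so M₂ = 3.8023 × 46.9 ≈ 178.3279 billion.
ΔM = M₂ − M₁ = 178.3279 − 557.0078 = -378.6799 billion.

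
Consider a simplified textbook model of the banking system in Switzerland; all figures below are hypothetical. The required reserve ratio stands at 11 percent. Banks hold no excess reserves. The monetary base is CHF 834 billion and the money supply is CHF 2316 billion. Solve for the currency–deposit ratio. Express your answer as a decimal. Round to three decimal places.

0.391

Using m = M/MB = 2316/834 ≈ 2.776978. From m = (1 + c)/(c + rr + e), rearranging gives 1 + c = m·(c + rr + e), so c·(1 − m) = m·(rr + e) − 1.
Hence c = [m·(rr + e) − 1]/(1 − m) = [2.776978 × (0.11 + 0) − 1] / (1 − 2.776978) ≈ 0.390850.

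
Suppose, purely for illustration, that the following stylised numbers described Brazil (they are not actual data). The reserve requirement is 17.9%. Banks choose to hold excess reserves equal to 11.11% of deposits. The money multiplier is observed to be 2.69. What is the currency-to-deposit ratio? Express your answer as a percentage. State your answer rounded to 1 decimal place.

Using m = 2.69. From m = (1 + c)/(c + rr + e), rearranging gives 1 + c = m·(c + rr + e), so c·(1 − m) = m·(rr + e) − 1.
Hence c = [m·(rr + e) − 1]/(1 − m) = [2.69 × (0.179 + 0.1111) − 1] / (1 − 2.69) ≈ 0.129959.

13.0%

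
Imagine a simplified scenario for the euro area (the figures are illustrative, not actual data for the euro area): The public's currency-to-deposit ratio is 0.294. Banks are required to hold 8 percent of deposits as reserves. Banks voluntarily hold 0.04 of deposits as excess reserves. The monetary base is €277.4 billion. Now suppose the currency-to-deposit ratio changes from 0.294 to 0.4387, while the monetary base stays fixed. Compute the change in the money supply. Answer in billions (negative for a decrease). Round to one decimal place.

Initially m₁ = (1 + 0.294) / (0.08 + 0.04 + 0.294) ≈ 3.12560, so M₁ = 3.12560 × 277.4 ≈ 867.0414 billion.
After the change m₂ = (1 + 0.4387) / (0.08 + 0.04 + 0.4387) ≈ 2.57509, so M₂ = 2.57509 × 277.4 ≈ 714.33 billion.
ΔM = M₂ − M₁ = 714.33 − 867.0414 = -152.7114 billion.

-152.7 billion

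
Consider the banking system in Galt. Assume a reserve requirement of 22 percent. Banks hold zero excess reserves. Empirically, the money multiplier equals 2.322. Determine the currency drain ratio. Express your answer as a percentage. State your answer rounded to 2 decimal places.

Using m = 2.322. From m = (1 + c)/(c + rr + e), rearranging gives 1 + c = m·(c + rr + e), so c·(1 − m) = m·(rr + e) − 1.
Hence c = [m·(rr + e) − 1]/(1 − m) = [2.322 × (0.22 + 0) − 1] / (1 − 2.322) ≈ 0.370015.

37.00%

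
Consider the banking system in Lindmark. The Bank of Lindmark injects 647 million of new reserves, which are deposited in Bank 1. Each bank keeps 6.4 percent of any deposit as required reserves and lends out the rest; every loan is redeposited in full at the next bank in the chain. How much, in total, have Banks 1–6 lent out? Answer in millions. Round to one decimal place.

3099.5 million

Bank i lends (1 − rr)^i of the original deposit: Bank 1 lends 647·0.9360 = 605.5920, Bank 2 lends 647·0.9360² ≈ 566.8341, and so on.
Summing a geometric series: total = 647·[0.9360·(1 − 0.9360^6) / (1 − 0.9360)] ≈ 3099.4728 million.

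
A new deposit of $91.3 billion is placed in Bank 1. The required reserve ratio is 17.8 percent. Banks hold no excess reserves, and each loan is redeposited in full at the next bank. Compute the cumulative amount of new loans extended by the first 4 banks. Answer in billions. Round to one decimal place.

Bank i lends (1 − rr)^i of the original deposit: Bank 1 lends 91.3·0.8220 = 75.0486, Bank 2 lends 91.3·0.8220² ≈ 61.6899, and so on.
Summing a geometric series: total = 91.3·[0.8220·(1 − 0.8220^4) / (1 − 0.8220)] ≈ 229.1306 billion.

$229.1 billion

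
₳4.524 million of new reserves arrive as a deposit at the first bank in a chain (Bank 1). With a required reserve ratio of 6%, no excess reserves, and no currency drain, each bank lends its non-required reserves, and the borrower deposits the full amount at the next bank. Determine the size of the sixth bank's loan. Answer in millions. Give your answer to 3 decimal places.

Each bank lends a fraction (1 − rr) = 0.9400 of the deposit it receives, so Bank 6 receives 4.524·0.9400^5 and lends 4.524·0.9400^6 ≈ 3.1210 million.

₳3.121 million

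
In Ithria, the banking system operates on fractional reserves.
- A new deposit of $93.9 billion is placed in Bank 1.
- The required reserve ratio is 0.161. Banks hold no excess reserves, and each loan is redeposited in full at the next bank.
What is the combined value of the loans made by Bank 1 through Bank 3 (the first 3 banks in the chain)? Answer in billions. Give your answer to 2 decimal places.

Bank i lends (1 − rr)^i of the original deposit: Bank 1 lends 93.9·0.8390 = 78.7821, Bank 2 lends 93.9·0.8390² ≈ 66.0982, and so on.
Summing a geometric series: total = 93.9·[0.8390·(1 − 0.8390^3) / (1 − 0.8390)] ≈ 200.3367 billion.

$200.34 billion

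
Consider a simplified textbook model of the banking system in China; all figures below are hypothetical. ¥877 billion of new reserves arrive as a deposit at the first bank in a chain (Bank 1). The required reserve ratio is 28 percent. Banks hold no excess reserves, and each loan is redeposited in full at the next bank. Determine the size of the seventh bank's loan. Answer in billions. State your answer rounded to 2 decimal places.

Each bank lends a fraction (1 − rr) = 0.7200 of the deposit it receives, so Bank 7 receives 877·0.7200^6 and lends 877·0.7200^7 ≈ 87.9685 billion.

¥87.97 billion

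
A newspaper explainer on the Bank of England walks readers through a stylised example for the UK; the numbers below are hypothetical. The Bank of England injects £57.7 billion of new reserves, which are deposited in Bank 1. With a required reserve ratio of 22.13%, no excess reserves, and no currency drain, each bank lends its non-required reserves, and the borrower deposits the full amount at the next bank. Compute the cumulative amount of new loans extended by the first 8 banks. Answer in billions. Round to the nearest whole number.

Bank i lends (1 − rr)^i of the original deposit: Bank 1 lends 57.7·0.7787 ≈ 44.9310, Bank 2 lends 57.7·0.7787² ≈ 34.9878, and so on.
Summing a geometric series: total = 57.7·[0.7787·(1 − 0.7787^8) / (1 − 0.7787)] ≈ 175.5831 billion.

£176 billion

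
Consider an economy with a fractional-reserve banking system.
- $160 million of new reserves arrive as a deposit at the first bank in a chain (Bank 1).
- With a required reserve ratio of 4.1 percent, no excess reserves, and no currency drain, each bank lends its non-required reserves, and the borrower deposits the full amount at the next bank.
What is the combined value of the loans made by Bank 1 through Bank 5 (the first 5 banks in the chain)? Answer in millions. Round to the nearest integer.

Bank i lends (1 − rr)^i of the original deposit: Bank 1 lends 160·0.9590 = 153.4400, Bank 2 lends 160·0.9590² ≈ 147.1490, and so on.
Summing a geometric series: total = 160·[0.9590·(1 − 0.9590^5) / (1 − 0.9590)] ≈ 706.8165 million.

$707 million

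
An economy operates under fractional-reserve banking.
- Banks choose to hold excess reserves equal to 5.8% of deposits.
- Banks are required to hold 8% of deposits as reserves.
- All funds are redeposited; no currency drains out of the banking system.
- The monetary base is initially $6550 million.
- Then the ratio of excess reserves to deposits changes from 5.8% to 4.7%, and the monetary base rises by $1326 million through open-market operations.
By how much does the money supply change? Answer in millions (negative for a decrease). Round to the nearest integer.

Before: m₁ = 1 / (0.08 + 0.058) ≈ 7.24638, MB₁ = 6550, so M₁ = 7.24638 × 6550 = 47463.789 million.
After: m₂ = 1 / (0.08 + 0.047) ≈ 7.87402, MB₂ = 6550 + 1326 = 7876, so M₂ = 7.87402 × 7876 ≈ 62015.7815 million.
ΔM = M₂ − M₁ = 62015.7815 − 47463.789 = 14551.9925 million.

$14552 million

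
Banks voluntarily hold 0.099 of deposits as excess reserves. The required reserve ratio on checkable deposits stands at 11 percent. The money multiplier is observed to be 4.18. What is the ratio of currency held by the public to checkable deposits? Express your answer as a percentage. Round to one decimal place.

4.0%

Using m = 4.18. From m = (1 + c)/(c + rr + e), rearranging gives 1 + c = m·(c + rr + e), so c·(1 − m) = m·(rr + e) − 1.
Hence c = [m·(rr + e) − 1]/(1 − m) = [4.18 × (0.11 + 0.099) − 1] / (1 − 4.18) ≈ 0.039742.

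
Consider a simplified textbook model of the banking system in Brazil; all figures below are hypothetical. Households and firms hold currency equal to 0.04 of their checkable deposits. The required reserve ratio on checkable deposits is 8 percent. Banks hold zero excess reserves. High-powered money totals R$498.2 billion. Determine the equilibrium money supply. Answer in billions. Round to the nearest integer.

R$4318 billion

The money multiplier is m = (1 + c) / (rr + c) = (1 + 0.04) / (0.08 + 0.04) ≈ 8.6667.
So M = m × MB = 8.6667 × 498.2 ≈ 4317.7499 billion.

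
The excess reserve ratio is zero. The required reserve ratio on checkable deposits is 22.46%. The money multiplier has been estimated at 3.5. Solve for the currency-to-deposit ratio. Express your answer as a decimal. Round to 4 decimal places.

Using m = 3.5. From m = (1 + c)/(c + rr + e), rearranging gives 1 + c = m·(c + rr + e), so c·(1 − m) = m·(rr + e) − 1.
Hence c = [m·(rr + e) − 1]/(1 − m) = [3.5 × (0.2246 + 0) − 1] / (1 − 3.5) = 0.085560.

0.0856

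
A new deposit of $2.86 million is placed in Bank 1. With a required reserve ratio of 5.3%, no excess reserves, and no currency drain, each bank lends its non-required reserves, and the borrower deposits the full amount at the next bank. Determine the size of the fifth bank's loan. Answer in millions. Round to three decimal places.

$2.178 million

Each bank lends a fraction (1 − rr) = 0.9470 of the deposit it receives, so Bank 5 receives 2.86·0.9470^4 and lends 2.86·0.9470^5 ≈ 2.1783 million.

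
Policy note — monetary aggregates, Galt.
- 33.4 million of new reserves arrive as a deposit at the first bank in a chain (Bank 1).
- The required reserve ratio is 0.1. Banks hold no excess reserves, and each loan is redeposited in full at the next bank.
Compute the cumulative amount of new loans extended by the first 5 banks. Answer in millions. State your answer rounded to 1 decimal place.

Bank i lends (1 − rr)^i of the original deposit: Bank 1 lends 33.4·0.9000 = 30.0600, Bank 2 lends 33.4·0.9000² = 27.0540, and so on.
Summing a geometric series: total = 33.4·[0.9000·(1 − 0.9000^5) / (1 − 0.9000)] ≈ 123.0987 million.

123.1 million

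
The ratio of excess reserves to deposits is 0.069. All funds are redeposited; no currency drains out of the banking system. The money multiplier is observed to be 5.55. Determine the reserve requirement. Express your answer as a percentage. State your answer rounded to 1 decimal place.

Using m = 5.55. Since m = (1 + c)/(c + rr + e), the denominator satisfies c + rr + e = (1 + c)/m = (1 + 0) / 5.55 ≈ 0.180180.
With c = 0 and e = 0.069, the reserve requirement is 0.180180 − 0 − 0.069 = 0.11118.

11.1%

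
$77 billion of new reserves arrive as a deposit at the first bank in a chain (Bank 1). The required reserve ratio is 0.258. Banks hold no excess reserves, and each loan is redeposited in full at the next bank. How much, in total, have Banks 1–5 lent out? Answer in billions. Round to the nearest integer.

$172 billion

Bank i lends (1 − rr)^i of the original deposit: Bank 1 lends 77·0.7420 = 57.1340, Bank 2 lends 77·0.7420² ≈ 42.3934, and so on.
Summing a geometric series: total = 77·[0.7420·(1 − 0.7420^5) / (1 − 0.7420)] ≈ 171.6421 billion.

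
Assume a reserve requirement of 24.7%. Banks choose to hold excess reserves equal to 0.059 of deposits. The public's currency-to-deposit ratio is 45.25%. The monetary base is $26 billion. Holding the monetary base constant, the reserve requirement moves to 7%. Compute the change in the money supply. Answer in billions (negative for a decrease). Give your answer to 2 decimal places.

Initially m₁ = (1 + 0.4525) / (0.247 + 0.059 + 0.4525) ≈ 1.91496, so M₁ = 1.91496 × 26 ≈ 49.789 billion.
After the change m₂ = (1 + 0.4525) / (0.07 + 0.059 + 0.4525) ≈ 2.49785, so M₂ = 2.49785 × 26 = 64.9441 billion.
ΔM = M₂ − M₁ = 64.9441 − 49.789 = 15.1551 billion.

$15.16 billion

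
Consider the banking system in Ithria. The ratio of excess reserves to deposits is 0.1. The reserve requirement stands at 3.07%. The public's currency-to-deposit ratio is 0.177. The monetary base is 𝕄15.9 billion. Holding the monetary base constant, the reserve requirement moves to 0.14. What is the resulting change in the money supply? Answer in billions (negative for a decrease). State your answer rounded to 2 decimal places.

Initially m₁ = (1 + 0.177) / (0.0307 + 0.1 + 0.177) ≈ 3.82515, so M₁ = 3.82515 × 15.9 ≈ 60.8199 billion.
After the change m₂ = (1 + 0.177) / (0.14 + 0.1 + 0.177) ≈ 2.82254, so M₂ = 2.82254 × 15.9 ≈ 44.8784 billion.
ΔM = M₂ − M₁ = 44.8784 − 60.8199 = -15.9415 billion.

-15.94 billion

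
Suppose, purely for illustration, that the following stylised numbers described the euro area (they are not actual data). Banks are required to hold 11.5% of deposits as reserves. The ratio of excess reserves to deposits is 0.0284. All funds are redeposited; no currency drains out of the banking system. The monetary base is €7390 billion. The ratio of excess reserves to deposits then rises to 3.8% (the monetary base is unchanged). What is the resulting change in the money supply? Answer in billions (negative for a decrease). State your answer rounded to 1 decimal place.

Initially m₁ = 1 / (0.115 + 0.0284) ≈ 6.973501, so M₁ = 6.973501 × 7390 ≈ 51534.1724 billion.
After the change m₂ = 1 / (0.115 + 0.038) ≈ 6.535948, so M₂ = 6.535948 × 7390 ≈ 48300.6557 billion.
ΔM = M₂ − M₁ = 48300.6557 − 51534.1724 = -3233.5167 billion.

-3233.5 billion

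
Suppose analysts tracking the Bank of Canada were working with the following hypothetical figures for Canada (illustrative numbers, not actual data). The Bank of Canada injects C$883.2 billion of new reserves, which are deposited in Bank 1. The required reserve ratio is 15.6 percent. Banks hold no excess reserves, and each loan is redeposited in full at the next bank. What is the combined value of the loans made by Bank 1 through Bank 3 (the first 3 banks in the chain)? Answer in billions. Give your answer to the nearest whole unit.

Bank i lends (1 − rr)^i of the original deposit: Bank 1 lends 883.2·0.8440 = 745.4208, Bank 2 lends 883.2·0.8440² ≈ 629.1352, and so on.
Summing a geometric series: total = 883.2·[0.8440·(1 − 0.8440^3) / (1 − 0.8440)] ≈ 1905.5460 billion.

C$1906 billion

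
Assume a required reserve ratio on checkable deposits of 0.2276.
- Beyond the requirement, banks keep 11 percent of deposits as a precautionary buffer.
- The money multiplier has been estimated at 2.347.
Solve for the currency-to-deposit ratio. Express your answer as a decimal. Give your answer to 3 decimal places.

Using m = 2.347. From m = (1 + c)/(c + rr + e), rearranging gives 1 + c = m·(c + rr + e), so c·(1 − m) = m·(rr + e) − 1.
Hence c = [m·(rr + e) − 1]/(1 − m) = [2.347 × (0.2276 + 0.11) − 1] / (1 − 2.347) ≈ 0.154159.

0.154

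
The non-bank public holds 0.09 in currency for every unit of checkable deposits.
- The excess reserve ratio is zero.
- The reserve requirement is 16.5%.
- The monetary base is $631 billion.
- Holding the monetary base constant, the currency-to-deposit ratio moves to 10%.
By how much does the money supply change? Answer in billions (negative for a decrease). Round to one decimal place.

-78.0 billion

Initially m₁ = (1 + 0.09) / (0.165 + 0.09) ≈ 4.27451, so M₁ = 4.27451 × 631 ≈ 2697.2158 billion.
After the change m₂ = (1 + 0.1) / (0.165 + 0.1) ≈ 4.15094, so M₂ = 4.15094 × 631 ≈ 2619.2431 billion.
ΔM = M₂ − M₁ = 2619.2431 − 2697.2158 = -77.9727 billion.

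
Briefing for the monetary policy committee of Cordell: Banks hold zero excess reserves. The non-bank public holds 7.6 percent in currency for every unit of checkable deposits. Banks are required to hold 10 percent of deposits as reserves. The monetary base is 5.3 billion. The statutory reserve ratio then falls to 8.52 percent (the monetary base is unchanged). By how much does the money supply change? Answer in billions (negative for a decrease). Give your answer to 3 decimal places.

Initially m₁ = (1 + 0.076) / (0.1 + 0.076) ≈ 6.11364, so M₁ = 6.11364 × 5.3 ≈ 32.4023 billion.
After the change m₂ = (1 + 0.076) / (0.0852 + 0.076) ≈ 6.67494, so M₂ = 6.67494 × 5.3 ≈ 35.3772 billion.
ΔM = M₂ − M₁ = 35.3772 − 32.4023 = 2.9749 billion.

2.975 billion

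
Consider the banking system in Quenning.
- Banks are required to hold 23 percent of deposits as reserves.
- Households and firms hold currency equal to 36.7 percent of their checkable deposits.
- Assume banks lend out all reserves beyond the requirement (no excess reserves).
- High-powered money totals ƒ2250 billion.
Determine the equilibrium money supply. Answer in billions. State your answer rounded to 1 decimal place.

ƒ5152.0 billion

The money multiplier is m = (1 + c) / (rr + c) = (1 + 0.367) / (0.23 + 0.367) ≈ 2.289782.
So M = m × MB = 2.289782 × 2250 = 5152.0095 billion.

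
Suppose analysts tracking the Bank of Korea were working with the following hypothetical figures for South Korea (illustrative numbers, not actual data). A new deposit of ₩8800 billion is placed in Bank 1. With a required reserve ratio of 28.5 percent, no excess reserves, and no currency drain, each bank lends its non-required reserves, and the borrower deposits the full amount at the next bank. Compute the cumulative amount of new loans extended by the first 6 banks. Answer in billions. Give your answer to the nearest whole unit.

₩19127 billion

Bank i lends (1 − rr)^i of the original deposit: Bank 1 lends 8800·0.7150 = 6292.0000, Bank 2 lends 8800·0.7150² = 4498.7800, and so on.
Summing a geometric series: total = 8800·[0.7150·(1 − 0.7150^6) / (1 − 0.7150)] ≈ 19127.4777 billion.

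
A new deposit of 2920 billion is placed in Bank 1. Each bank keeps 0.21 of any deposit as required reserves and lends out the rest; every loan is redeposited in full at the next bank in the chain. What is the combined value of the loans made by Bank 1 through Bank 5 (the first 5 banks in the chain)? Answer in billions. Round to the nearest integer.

Bank i lends (1 − rr)^i of the original deposit: Bank 1 lends 2920·0.7900 = 2306.8000, Bank 2 lends 2920·0.7900² = 1822.3720, and so on.
Summing a geometric series: total = 2920·[0.7900·(1 − 0.7900^5) / (1 − 0.7900)] ≈ 7604.6887 billion.

7605 billion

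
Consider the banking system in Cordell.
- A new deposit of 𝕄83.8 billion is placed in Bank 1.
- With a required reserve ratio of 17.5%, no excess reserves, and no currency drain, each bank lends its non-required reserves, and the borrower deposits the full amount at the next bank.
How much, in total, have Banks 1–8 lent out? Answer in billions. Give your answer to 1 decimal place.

Bank i lends (1 − rr)^i of the original deposit: Bank 1 lends 83.8·0.8250 = 69.1350, Bank 2 lends 83.8·0.8250² ≈ 57.0364, and so on.
Summing a geometric series: total = 83.8·[0.8250·(1 − 0.8250^8) / (1 − 0.8250)] ≈ 310.2775 billion.

𝕄310.3 billion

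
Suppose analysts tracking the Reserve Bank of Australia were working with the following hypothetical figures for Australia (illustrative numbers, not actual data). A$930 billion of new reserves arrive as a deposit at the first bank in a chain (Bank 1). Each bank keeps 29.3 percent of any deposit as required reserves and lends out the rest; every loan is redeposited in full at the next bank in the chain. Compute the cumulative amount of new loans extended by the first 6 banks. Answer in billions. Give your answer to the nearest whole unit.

Bank i lends (1 − rr)^i of the original deposit: Bank 1 lends 930·0.7070 = 657.5100, Bank 2 lends 930·0.7070² ≈ 464.8596, and so on.
Summing a geometric series: total = 930·[0.7070·(1 − 0.7070^6) / (1 − 0.7070)] ≈ 1963.8078 billion.

A$1964 billion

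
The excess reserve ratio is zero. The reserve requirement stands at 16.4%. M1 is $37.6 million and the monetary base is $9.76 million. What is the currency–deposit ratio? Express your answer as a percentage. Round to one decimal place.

12.9%

Using m = M/MB = 37.6/9.76 ≈ 3.852459. From m = (1 + c)/(c + rr + e), rearranging gives 1 + c = m·(c + rr + e), so c·(1 − m) = m·(rr + e) − 1.
Hence c = [m·(rr + e) − 1]/(1 − m) = [3.852459 × (0.164 + 0) − 1] / (1 − 3.852459) ≈ 0.129080.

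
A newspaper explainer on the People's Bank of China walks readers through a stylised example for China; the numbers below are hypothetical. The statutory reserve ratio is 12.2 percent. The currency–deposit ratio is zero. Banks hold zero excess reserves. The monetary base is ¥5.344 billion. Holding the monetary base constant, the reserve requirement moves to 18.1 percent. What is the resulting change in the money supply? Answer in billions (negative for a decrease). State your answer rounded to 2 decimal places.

Initially m₁ = 1 / (0.122) ≈ 8.1967, so M₁ = 8.1967 × 5.344 ≈ 43.8032 billion.
After the change m₂ = 1 / (0.181) ≈ 5.5249, so M₂ = 5.5249 × 5.344 ≈ 29.5251 billion.
ΔM = M₂ − M₁ = 29.5251 − 43.8032 = -14.2781 billion.

-14.28 billion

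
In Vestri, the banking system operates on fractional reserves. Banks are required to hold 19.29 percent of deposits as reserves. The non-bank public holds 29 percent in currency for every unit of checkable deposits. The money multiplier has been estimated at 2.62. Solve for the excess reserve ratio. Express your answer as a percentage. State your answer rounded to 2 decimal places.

Using m = 2.62. Since m = (1 + c)/(c + rr + e), the denominator satisfies c + rr + e = (1 + c)/m = (1 + 0.29) / 2.62 ≈ 0.492366.
With c = 0.29 and rr = 0.1929, the excess reserve ratio is 0.492366 − 0.29 − 0.1929 = 0.009466.

0.95%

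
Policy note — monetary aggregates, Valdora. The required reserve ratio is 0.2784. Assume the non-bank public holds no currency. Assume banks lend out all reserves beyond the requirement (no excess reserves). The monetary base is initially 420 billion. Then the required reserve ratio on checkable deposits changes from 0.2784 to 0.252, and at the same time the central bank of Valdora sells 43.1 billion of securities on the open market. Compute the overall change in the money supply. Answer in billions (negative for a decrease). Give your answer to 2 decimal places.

Before: m₁ = 1 / (0.2784) ≈ 3.591954, MB₁ = 420, so M₁ = 3.591954 × 420 ≈ 1508.6207 billion.
After: m₂ = 1 / (0.252) ≈ 3.968254, MB₂ = 420 − 43.1 = 376.9, so M₂ = 3.968254 × 376.9 ≈ 1495.6349 billion.
ΔM = M₂ − M₁ = 1495.6349 − 1508.6207 = -12.9858 billion.

-12.99 billion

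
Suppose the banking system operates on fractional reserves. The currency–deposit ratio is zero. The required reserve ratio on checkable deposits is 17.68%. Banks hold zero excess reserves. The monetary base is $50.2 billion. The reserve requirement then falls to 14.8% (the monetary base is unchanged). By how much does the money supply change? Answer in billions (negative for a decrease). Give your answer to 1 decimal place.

Initially m₁ = 1 / (0.1768) ≈ 5.6561, so M₁ = 5.6561 × 50.2 ≈ 283.9362 billion.
After the change m₂ = 1 / (0.148) ≈ 6.7568, so M₂ = 6.7568 × 50.2 ≈ 339.1914 billion.
ΔM = M₂ − M₁ = 339.1914 − 283.9362 = 55.2552 billion.

$55.3 billion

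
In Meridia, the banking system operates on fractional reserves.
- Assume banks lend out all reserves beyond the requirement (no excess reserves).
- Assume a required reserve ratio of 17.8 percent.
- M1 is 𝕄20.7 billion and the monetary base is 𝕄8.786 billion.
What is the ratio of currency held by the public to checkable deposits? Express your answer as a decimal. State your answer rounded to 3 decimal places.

0.428

Using m = M/MB = 20.7/8.786 ≈ 2.356021. From m = (1 + c)/(c + rr + e), rearranging gives 1 + c = m·(c + rr + e), so c·(1 − m) = m·(rr + e) − 1.
Hence c = [m·(rr + e) − 1]/(1 − m) = [2.356021 × (0.178 + 0) − 1] / (1 − 2.356021) ≈ 0.428185.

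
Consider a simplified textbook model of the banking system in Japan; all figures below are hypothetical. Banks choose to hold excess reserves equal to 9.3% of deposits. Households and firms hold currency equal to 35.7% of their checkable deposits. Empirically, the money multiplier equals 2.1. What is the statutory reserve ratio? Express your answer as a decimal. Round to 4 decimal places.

Using m = 2.1. Since m = (1 + c)/(c + rr + e), the denominator satisfies c + rr + e = (1 + c)/m = (1 + 0.357) / 2.1 ≈ 0.646190.
With c = 0.357 and e = 0.093, the statutory reserve ratio is 0.646190 − 0.357 − 0.093 = 0.19619.

0.1962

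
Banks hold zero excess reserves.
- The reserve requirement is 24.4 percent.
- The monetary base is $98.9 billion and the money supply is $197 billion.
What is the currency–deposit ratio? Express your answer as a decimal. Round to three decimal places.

0.518

Using m = M/MB = 197/98.9 ≈ 1.991911. From m = (1 + c)/(c + rr + e), rearranging gives 1 + c = m·(c + rr + e), so c·(1 − m) = m·(rr + e) − 1.
Hence c = [m·(rr + e) − 1]/(1 − m) = [1.991911 × (0.244 + 0) − 1] / (1 − 1.991911) ≈ 0.518165.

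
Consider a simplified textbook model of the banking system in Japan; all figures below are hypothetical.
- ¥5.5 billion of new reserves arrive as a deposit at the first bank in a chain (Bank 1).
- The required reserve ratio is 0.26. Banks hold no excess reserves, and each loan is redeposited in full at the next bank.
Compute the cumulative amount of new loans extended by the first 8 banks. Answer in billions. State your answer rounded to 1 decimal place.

¥14.2 billion

Bank i lends (1 − rr)^i of the original deposit: Bank 1 lends 5.5·0.7400 = 4.0700, Bank 2 lends 5.5·0.7400² = 3.0118, and so on.
Summing a geometric series: total = 5.5·[0.7400·(1 − 0.7400^8) / (1 − 0.7400)] ≈ 14.2463 billion.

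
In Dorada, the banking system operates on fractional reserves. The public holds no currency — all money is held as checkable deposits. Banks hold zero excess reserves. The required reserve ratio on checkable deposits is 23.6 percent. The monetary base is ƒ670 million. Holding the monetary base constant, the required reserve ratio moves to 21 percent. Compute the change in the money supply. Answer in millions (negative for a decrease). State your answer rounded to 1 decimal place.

ƒ351.5 million

Initially m₁ = 1 / (0.236) ≈ 4.23729, so M₁ = 4.23729 × 670 = 2838.9843 million.
After the change m₂ = 1 / (0.21) ≈ 4.76190, so M₂ = 4.76190 × 670 = 3190.473 million.
ΔM = M₂ − M₁ = 3190.473 − 2838.9843 = 351.4887 million.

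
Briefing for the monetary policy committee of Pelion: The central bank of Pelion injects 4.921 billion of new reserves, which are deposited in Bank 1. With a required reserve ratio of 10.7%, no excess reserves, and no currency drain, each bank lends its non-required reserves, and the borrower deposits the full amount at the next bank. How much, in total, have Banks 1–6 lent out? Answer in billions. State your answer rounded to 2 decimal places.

20.24 billion

Bank i lends (1 − rr)^i of the original deposit: Bank 1 lends 4.921·0.8930 ≈ 4.3945, Bank 2 lends 4.921·0.8930² ≈ 3.9242, and so on.
Summing a geometric series: total = 4.921·[0.8930·(1 − 0.8930^6) / (1 − 0.8930)] ≈ 20.2425 billion.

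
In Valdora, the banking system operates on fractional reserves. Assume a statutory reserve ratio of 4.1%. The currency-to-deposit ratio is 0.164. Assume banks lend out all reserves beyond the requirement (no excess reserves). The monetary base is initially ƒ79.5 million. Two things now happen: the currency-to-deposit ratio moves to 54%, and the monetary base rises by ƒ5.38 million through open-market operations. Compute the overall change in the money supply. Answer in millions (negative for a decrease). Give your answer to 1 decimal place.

-226.4 million

Before: m₁ = (1 + 0.164) / (0.041 + 0.164) ≈ 5.6780, MB₁ = 79.5, so M₁ = 5.6780 × 79.5 = 451.401 million.
After: m₂ = (1 + 0.54) / (0.041 + 0.54) ≈ 2.6506, MB₂ = 79.5 + 5.38 = 84.88, so M₂ = 2.6506 × 84.88 ≈ 224.9829 million.
ΔM = M₂ − M₁ = 224.9829 − 451.401 = -226.4181 million.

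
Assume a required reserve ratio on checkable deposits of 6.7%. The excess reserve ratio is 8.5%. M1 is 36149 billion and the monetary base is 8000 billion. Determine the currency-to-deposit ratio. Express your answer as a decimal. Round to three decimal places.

0.089

Using m = M/MB = 36149/8000 = 4.518625. From m = (1 + c)/(c + rr + e), rearranging gives 1 + c = m·(c + rr + e), so c·(1 − m) = m·(rr + e) − 1.
Hence c = [m·(rr + e) − 1]/(1 − m) = [4.518625 × (0.067 + 0.085) − 1] / (1 − 4.518625) ≈ 0.089003.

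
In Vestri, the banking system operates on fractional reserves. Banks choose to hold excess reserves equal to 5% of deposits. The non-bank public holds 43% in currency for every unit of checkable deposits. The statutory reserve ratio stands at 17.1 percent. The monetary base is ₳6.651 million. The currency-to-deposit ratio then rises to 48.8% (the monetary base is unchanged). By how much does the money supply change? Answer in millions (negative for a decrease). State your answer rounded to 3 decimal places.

Initially m₁ = (1 + 0.43) / (0.171 + 0.05 + 0.43) ≈ 2.19662, so M₁ = 2.19662 × 6.651 ≈ 14.6097 million.
After the change m₂ = (1 + 0.488) / (0.171 + 0.05 + 0.488) ≈ 2.09873, so M₂ = 2.09873 × 6.651 ≈ 13.9587 million.
ΔM = M₂ − M₁ = 13.9587 − 14.6097 = -0.651 million.

-0.651 million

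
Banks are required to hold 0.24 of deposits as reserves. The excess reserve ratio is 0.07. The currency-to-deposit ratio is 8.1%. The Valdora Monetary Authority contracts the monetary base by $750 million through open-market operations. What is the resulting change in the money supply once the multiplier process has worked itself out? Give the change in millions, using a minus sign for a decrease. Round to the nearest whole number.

The money multiplier is m = (1 + c) / (rr + e + c) = (1 + 0.081) / (0.24 + 0.07 + 0.081) ≈ 2.7647.
The sale removes 750 million of base, so ΔM = m × ΔMB = 2.7647 × (−750) = -2073.525 million.

-2074 million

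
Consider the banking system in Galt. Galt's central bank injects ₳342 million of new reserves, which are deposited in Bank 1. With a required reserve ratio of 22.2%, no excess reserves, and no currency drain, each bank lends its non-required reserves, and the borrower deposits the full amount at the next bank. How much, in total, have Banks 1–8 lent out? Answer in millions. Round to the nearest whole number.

₳1038 million

Bank i lends (1 − rr)^i of the original deposit: Bank 1 lends 342·0.7780 = 266.0760, Bank 2 lends 342·0.7780² ≈ 207.0071, and so on.
Summing a geometric series: total = 342·[0.7780·(1 − 0.7780^8) / (1 − 0.7780)] ≈ 1037.6652 million.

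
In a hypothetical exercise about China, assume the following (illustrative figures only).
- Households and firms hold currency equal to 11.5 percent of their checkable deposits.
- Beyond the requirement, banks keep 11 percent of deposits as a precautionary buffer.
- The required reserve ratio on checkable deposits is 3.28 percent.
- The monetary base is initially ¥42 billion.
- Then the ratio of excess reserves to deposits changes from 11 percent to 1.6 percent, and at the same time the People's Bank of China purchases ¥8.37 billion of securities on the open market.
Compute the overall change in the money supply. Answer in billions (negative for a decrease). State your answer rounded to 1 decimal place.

¥161.2 billion

Before: m₁ = (1 + 0.115) / (0.0328 + 0.11 + 0.115) ≈ 4.3251, MB₁ = 42, so M₁ = 4.3251 × 42 = 181.6542 billion.
After: m₂ = (1 + 0.115) / (0.0328 + 0.016 + 0.115) ≈ 6.8071, MB₂ = 42 + 8.37 = 50.37, so M₂ = 6.8071 × 50.37 ≈ 342.8736 billion.
ΔM = M₂ − M₁ = 342.8736 − 181.6542 = 161.2194 billion.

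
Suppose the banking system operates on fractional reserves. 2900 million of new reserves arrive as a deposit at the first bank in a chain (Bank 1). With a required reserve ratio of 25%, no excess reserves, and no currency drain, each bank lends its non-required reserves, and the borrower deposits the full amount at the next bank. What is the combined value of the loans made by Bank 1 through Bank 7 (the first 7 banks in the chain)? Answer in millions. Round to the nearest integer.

7539 million

Bank i lends (1 − rr)^i of the original deposit: Bank 1 lends 2900·0.7500 = 2175.0000, Bank 2 lends 2900·0.7500² = 1631.2500, and so on.
Summing a geometric series: total = 2900·[0.7500·(1 − 0.7500^7) / (1 − 0.7500)] ≈ 7538.6902 million.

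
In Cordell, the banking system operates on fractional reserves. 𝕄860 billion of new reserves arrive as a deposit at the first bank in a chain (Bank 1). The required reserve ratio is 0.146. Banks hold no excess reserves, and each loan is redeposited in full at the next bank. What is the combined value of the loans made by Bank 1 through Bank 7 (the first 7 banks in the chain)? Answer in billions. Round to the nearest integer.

𝕄3364 billion

Bank i lends (1 − rr)^i of the original deposit: Bank 1 lends 860·0.8540 = 734.4400, Bank 2 lends 860·0.8540² ≈ 627.2118, and so on.
Summing a geometric series: total = 860·[0.8540·(1 − 0.8540^7) / (1 − 0.8540)] ≈ 3363.8985 billion.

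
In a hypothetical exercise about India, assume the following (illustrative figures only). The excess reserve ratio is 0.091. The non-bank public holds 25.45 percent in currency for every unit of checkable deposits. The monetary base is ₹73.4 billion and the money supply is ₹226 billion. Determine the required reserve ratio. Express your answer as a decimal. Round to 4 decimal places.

0.0619

Using m = M/MB = 226/73.4 ≈ 3.079019. Since m = (1 + c)/(c + rr + e), the denominator satisfies c + rr + e = (1 + c)/m = (1 + 0.2545) / 3.079019 ≈ 0.407435.
With c = 0.2545 and e = 0.091, the required reserve ratio is 0.407435 − 0.2545 − 0.091 = 0.061935.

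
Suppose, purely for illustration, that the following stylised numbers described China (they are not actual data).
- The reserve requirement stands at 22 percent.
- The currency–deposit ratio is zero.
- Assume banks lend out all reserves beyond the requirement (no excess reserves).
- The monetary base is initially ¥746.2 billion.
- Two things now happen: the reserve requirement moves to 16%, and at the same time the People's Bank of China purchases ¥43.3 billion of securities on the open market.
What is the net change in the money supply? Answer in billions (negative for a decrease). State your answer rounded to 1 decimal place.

¥1542.6 billion

Before: m₁ = 1 / (0.22) ≈ 4.54545, MB₁ = 746.2, so M₁ = 4.54545 × 746.2 ≈ 3391.8148 billion.
After: m₂ = 1 / (0.16) = 6.25, MB₂ = 746.2 + 43.3 = 789.5, so M₂ = 6.25 × 789.5 = 4934.375 billion.
ΔM = M₂ − M₁ = 4934.375 − 3391.8148 = 1542.5602 billion.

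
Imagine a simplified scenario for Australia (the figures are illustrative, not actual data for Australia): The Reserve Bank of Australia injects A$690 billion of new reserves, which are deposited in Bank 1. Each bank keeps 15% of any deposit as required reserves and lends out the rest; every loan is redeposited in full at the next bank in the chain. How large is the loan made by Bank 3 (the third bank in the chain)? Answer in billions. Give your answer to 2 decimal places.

A$423.75 billion

Each bank lends a fraction (1 − rr) = 0.8500 of the deposit it receives, so Bank 3 receives 690·0.8500^2 and lends 690·0.8500^3 ≈ 423.7462 billion.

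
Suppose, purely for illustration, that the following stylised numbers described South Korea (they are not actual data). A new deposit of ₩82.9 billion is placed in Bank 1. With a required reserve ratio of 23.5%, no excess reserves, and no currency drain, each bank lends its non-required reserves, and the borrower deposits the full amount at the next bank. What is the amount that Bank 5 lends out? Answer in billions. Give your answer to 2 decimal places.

Each bank lends a fraction (1 − rr) = 0.7650 of the deposit it receives, so Bank 5 receives 82.9·0.7650^4 and lends 82.9·0.7650^5 ≈ 21.7201 billion.

₩21.72 billion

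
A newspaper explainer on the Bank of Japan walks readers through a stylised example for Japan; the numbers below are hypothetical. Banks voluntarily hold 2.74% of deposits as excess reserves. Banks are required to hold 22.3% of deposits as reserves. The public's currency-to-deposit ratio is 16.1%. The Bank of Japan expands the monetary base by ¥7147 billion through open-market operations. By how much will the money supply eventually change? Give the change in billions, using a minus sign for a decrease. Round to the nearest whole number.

The money multiplier is m = (1 + c) / (rr + e + c) = (1 + 0.161) / (0.223 + 0.0274 + 0.161) ≈ 2.82207.
The purchase adds 7147 billion of base, so ΔM = m × ΔMB = 2.82207 × (+7147) ≈ 20169.3343 billion.

¥20169 billion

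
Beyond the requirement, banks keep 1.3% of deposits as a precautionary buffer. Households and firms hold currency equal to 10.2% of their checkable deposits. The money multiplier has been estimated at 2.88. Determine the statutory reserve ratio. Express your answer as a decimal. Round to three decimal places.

0.268

Using m = 2.88. Since m = (1 + c)/(c + rr + e), the denominator satisfies c + rr + e = (1 + c)/m = (1 + 0.102) / 2.88 ≈ 0.382639.
With c = 0.102 and e = 0.013, the statutory reserve ratio is 0.382639 − 0.102 − 0.013 = 0.267639.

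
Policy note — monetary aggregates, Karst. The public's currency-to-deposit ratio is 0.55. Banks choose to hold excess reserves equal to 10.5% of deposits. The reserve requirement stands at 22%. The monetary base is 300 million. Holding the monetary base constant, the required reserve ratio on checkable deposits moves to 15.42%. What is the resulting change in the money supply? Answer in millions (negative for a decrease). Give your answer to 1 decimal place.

Initially m₁ = (1 + 0.55) / (0.22 + 0.105 + 0.55) ≈ 1.77143, so M₁ = 1.77143 × 300 = 531.429 million.
After the change m₂ = (1 + 0.55) / (0.1542 + 0.105 + 0.55) ≈ 1.91547, so M₂ = 1.91547 × 300 = 574.641 million.
ΔM = M₂ − M₁ = 574.641 − 531.429 = 43.212 million.

43.2 million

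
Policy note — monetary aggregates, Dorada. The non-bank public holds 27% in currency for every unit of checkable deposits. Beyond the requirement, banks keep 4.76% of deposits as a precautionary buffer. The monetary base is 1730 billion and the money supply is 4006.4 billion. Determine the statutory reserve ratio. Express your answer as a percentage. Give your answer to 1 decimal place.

Using m = M/MB = 4006.4/1730 ≈ 2.315838. Since m = (1 + c)/(c + rr + e), the denominator satisfies c + rr + e = (1 + c)/m = (1 + 0.27) / 2.315838 ≈ 0.548398.
With c = 0.27 and e = 0.0476, the statutory reserve ratio is 0.548398 − 0.27 − 0.0476 = 0.230798.

23.1%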